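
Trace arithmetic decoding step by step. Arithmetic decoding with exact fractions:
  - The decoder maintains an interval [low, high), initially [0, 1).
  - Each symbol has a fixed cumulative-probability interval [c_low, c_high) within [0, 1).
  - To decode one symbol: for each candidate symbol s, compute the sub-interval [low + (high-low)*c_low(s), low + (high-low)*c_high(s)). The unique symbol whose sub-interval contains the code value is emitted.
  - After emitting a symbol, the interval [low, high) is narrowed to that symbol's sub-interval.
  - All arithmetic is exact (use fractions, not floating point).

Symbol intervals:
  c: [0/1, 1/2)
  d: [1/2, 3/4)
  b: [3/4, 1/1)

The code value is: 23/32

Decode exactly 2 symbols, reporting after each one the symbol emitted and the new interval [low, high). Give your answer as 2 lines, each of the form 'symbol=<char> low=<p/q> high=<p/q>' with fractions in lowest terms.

Answer: symbol=d low=1/2 high=3/4
symbol=b low=11/16 high=3/4

Derivation:
Step 1: interval [0/1, 1/1), width = 1/1 - 0/1 = 1/1
  'c': [0/1 + 1/1*0/1, 0/1 + 1/1*1/2) = [0/1, 1/2)
  'd': [0/1 + 1/1*1/2, 0/1 + 1/1*3/4) = [1/2, 3/4) <- contains code 23/32
  'b': [0/1 + 1/1*3/4, 0/1 + 1/1*1/1) = [3/4, 1/1)
  emit 'd', narrow to [1/2, 3/4)
Step 2: interval [1/2, 3/4), width = 3/4 - 1/2 = 1/4
  'c': [1/2 + 1/4*0/1, 1/2 + 1/4*1/2) = [1/2, 5/8)
  'd': [1/2 + 1/4*1/2, 1/2 + 1/4*3/4) = [5/8, 11/16)
  'b': [1/2 + 1/4*3/4, 1/2 + 1/4*1/1) = [11/16, 3/4) <- contains code 23/32
  emit 'b', narrow to [11/16, 3/4)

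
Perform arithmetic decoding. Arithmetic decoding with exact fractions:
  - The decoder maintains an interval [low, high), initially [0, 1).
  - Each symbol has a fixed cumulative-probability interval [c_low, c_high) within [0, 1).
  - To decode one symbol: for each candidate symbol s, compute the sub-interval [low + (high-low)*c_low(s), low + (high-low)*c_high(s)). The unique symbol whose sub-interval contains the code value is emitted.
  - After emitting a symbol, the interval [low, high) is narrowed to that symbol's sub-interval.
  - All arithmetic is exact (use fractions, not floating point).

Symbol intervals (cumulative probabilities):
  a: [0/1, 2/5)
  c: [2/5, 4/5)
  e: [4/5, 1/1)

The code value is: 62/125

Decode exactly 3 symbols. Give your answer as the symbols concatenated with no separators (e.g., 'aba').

Step 1: interval [0/1, 1/1), width = 1/1 - 0/1 = 1/1
  'a': [0/1 + 1/1*0/1, 0/1 + 1/1*2/5) = [0/1, 2/5)
  'c': [0/1 + 1/1*2/5, 0/1 + 1/1*4/5) = [2/5, 4/5) <- contains code 62/125
  'e': [0/1 + 1/1*4/5, 0/1 + 1/1*1/1) = [4/5, 1/1)
  emit 'c', narrow to [2/5, 4/5)
Step 2: interval [2/5, 4/5), width = 4/5 - 2/5 = 2/5
  'a': [2/5 + 2/5*0/1, 2/5 + 2/5*2/5) = [2/5, 14/25) <- contains code 62/125
  'c': [2/5 + 2/5*2/5, 2/5 + 2/5*4/5) = [14/25, 18/25)
  'e': [2/5 + 2/5*4/5, 2/5 + 2/5*1/1) = [18/25, 4/5)
  emit 'a', narrow to [2/5, 14/25)
Step 3: interval [2/5, 14/25), width = 14/25 - 2/5 = 4/25
  'a': [2/5 + 4/25*0/1, 2/5 + 4/25*2/5) = [2/5, 58/125)
  'c': [2/5 + 4/25*2/5, 2/5 + 4/25*4/5) = [58/125, 66/125) <- contains code 62/125
  'e': [2/5 + 4/25*4/5, 2/5 + 4/25*1/1) = [66/125, 14/25)
  emit 'c', narrow to [58/125, 66/125)

Answer: cac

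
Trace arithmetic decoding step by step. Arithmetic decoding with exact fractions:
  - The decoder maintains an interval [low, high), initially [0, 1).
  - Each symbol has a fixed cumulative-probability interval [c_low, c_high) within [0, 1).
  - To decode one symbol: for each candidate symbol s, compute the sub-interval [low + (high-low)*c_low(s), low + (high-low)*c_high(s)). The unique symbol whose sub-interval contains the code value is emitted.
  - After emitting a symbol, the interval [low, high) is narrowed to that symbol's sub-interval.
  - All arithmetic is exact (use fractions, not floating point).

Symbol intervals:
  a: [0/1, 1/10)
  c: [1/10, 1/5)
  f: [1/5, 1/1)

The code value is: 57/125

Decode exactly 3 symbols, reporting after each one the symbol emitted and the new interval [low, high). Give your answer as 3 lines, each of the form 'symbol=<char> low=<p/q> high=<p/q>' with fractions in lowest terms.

Step 1: interval [0/1, 1/1), width = 1/1 - 0/1 = 1/1
  'a': [0/1 + 1/1*0/1, 0/1 + 1/1*1/10) = [0/1, 1/10)
  'c': [0/1 + 1/1*1/10, 0/1 + 1/1*1/5) = [1/10, 1/5)
  'f': [0/1 + 1/1*1/5, 0/1 + 1/1*1/1) = [1/5, 1/1) <- contains code 57/125
  emit 'f', narrow to [1/5, 1/1)
Step 2: interval [1/5, 1/1), width = 1/1 - 1/5 = 4/5
  'a': [1/5 + 4/5*0/1, 1/5 + 4/5*1/10) = [1/5, 7/25)
  'c': [1/5 + 4/5*1/10, 1/5 + 4/5*1/5) = [7/25, 9/25)
  'f': [1/5 + 4/5*1/5, 1/5 + 4/5*1/1) = [9/25, 1/1) <- contains code 57/125
  emit 'f', narrow to [9/25, 1/1)
Step 3: interval [9/25, 1/1), width = 1/1 - 9/25 = 16/25
  'a': [9/25 + 16/25*0/1, 9/25 + 16/25*1/10) = [9/25, 53/125)
  'c': [9/25 + 16/25*1/10, 9/25 + 16/25*1/5) = [53/125, 61/125) <- contains code 57/125
  'f': [9/25 + 16/25*1/5, 9/25 + 16/25*1/1) = [61/125, 1/1)
  emit 'c', narrow to [53/125, 61/125)

Answer: symbol=f low=1/5 high=1/1
symbol=f low=9/25 high=1/1
symbol=c low=53/125 high=61/125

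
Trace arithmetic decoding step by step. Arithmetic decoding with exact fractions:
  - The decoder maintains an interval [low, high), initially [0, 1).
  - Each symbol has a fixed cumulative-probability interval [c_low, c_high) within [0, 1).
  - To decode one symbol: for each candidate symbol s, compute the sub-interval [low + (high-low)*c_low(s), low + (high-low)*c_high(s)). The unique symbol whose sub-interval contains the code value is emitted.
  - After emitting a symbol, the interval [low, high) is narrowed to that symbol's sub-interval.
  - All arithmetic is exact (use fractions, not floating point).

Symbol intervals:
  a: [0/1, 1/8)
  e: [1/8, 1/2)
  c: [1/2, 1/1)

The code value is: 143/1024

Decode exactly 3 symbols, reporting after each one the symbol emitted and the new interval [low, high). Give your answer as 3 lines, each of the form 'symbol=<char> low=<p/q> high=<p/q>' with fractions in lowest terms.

Answer: symbol=e low=1/8 high=1/2
symbol=a low=1/8 high=11/64
symbol=e low=67/512 high=19/128

Derivation:
Step 1: interval [0/1, 1/1), width = 1/1 - 0/1 = 1/1
  'a': [0/1 + 1/1*0/1, 0/1 + 1/1*1/8) = [0/1, 1/8)
  'e': [0/1 + 1/1*1/8, 0/1 + 1/1*1/2) = [1/8, 1/2) <- contains code 143/1024
  'c': [0/1 + 1/1*1/2, 0/1 + 1/1*1/1) = [1/2, 1/1)
  emit 'e', narrow to [1/8, 1/2)
Step 2: interval [1/8, 1/2), width = 1/2 - 1/8 = 3/8
  'a': [1/8 + 3/8*0/1, 1/8 + 3/8*1/8) = [1/8, 11/64) <- contains code 143/1024
  'e': [1/8 + 3/8*1/8, 1/8 + 3/8*1/2) = [11/64, 5/16)
  'c': [1/8 + 3/8*1/2, 1/8 + 3/8*1/1) = [5/16, 1/2)
  emit 'a', narrow to [1/8, 11/64)
Step 3: interval [1/8, 11/64), width = 11/64 - 1/8 = 3/64
  'a': [1/8 + 3/64*0/1, 1/8 + 3/64*1/8) = [1/8, 67/512)
  'e': [1/8 + 3/64*1/8, 1/8 + 3/64*1/2) = [67/512, 19/128) <- contains code 143/1024
  'c': [1/8 + 3/64*1/2, 1/8 + 3/64*1/1) = [19/128, 11/64)
  emit 'e', narrow to [67/512, 19/128)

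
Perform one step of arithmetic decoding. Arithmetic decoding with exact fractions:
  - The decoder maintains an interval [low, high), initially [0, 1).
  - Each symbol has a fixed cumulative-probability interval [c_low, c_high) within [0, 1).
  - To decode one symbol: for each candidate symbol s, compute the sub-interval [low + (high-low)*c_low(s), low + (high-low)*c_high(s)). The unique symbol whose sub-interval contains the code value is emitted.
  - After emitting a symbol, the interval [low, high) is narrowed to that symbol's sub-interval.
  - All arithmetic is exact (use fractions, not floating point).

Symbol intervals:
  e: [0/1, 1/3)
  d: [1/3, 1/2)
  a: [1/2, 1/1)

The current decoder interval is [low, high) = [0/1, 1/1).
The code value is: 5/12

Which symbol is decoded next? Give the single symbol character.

Answer: d

Derivation:
Interval width = high − low = 1/1 − 0/1 = 1/1
Scaled code = (code − low) / width = (5/12 − 0/1) / 1/1 = 5/12
  e: [0/1, 1/3) 
  d: [1/3, 1/2) ← scaled code falls here ✓
  a: [1/2, 1/1) 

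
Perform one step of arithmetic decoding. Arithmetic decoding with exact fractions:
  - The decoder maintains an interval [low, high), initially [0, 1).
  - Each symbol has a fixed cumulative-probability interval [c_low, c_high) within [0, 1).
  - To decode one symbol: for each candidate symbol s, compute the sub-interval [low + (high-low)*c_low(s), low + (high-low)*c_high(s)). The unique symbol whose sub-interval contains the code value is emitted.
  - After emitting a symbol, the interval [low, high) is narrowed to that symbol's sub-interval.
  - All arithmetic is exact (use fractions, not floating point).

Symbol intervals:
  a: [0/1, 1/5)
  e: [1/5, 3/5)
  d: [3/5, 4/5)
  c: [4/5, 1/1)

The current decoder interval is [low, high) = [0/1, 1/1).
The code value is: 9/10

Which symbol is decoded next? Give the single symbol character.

Answer: c

Derivation:
Interval width = high − low = 1/1 − 0/1 = 1/1
Scaled code = (code − low) / width = (9/10 − 0/1) / 1/1 = 9/10
  a: [0/1, 1/5) 
  e: [1/5, 3/5) 
  d: [3/5, 4/5) 
  c: [4/5, 1/1) ← scaled code falls here ✓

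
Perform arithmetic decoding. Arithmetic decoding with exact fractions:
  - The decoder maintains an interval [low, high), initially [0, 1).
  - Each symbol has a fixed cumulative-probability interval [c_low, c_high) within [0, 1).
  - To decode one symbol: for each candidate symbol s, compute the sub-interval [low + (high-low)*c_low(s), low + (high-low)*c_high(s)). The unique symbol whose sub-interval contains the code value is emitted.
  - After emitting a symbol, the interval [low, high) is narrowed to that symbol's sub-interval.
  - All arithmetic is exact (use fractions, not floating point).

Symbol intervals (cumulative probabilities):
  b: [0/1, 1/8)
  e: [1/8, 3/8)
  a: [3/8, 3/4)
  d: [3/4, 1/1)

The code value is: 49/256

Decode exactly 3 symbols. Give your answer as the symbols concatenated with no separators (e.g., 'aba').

Answer: eea

Derivation:
Step 1: interval [0/1, 1/1), width = 1/1 - 0/1 = 1/1
  'b': [0/1 + 1/1*0/1, 0/1 + 1/1*1/8) = [0/1, 1/8)
  'e': [0/1 + 1/1*1/8, 0/1 + 1/1*3/8) = [1/8, 3/8) <- contains code 49/256
  'a': [0/1 + 1/1*3/8, 0/1 + 1/1*3/4) = [3/8, 3/4)
  'd': [0/1 + 1/1*3/4, 0/1 + 1/1*1/1) = [3/4, 1/1)
  emit 'e', narrow to [1/8, 3/8)
Step 2: interval [1/8, 3/8), width = 3/8 - 1/8 = 1/4
  'b': [1/8 + 1/4*0/1, 1/8 + 1/4*1/8) = [1/8, 5/32)
  'e': [1/8 + 1/4*1/8, 1/8 + 1/4*3/8) = [5/32, 7/32) <- contains code 49/256
  'a': [1/8 + 1/4*3/8, 1/8 + 1/4*3/4) = [7/32, 5/16)
  'd': [1/8 + 1/4*3/4, 1/8 + 1/4*1/1) = [5/16, 3/8)
  emit 'e', narrow to [5/32, 7/32)
Step 3: interval [5/32, 7/32), width = 7/32 - 5/32 = 1/16
  'b': [5/32 + 1/16*0/1, 5/32 + 1/16*1/8) = [5/32, 21/128)
  'e': [5/32 + 1/16*1/8, 5/32 + 1/16*3/8) = [21/128, 23/128)
  'a': [5/32 + 1/16*3/8, 5/32 + 1/16*3/4) = [23/128, 13/64) <- contains code 49/256
  'd': [5/32 + 1/16*3/4, 5/32 + 1/16*1/1) = [13/64, 7/32)
  emit 'a', narrow to [23/128, 13/64)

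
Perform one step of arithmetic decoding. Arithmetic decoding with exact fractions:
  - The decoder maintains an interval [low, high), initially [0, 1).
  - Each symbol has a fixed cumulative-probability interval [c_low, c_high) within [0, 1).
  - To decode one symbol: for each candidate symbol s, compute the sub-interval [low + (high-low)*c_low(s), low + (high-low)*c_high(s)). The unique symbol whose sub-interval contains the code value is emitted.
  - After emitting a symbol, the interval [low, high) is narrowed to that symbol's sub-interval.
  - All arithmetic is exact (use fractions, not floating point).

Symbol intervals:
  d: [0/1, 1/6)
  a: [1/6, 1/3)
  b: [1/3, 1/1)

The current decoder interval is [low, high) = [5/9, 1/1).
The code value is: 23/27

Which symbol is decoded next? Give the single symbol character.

Answer: b

Derivation:
Interval width = high − low = 1/1 − 5/9 = 4/9
Scaled code = (code − low) / width = (23/27 − 5/9) / 4/9 = 2/3
  d: [0/1, 1/6) 
  a: [1/6, 1/3) 
  b: [1/3, 1/1) ← scaled code falls here ✓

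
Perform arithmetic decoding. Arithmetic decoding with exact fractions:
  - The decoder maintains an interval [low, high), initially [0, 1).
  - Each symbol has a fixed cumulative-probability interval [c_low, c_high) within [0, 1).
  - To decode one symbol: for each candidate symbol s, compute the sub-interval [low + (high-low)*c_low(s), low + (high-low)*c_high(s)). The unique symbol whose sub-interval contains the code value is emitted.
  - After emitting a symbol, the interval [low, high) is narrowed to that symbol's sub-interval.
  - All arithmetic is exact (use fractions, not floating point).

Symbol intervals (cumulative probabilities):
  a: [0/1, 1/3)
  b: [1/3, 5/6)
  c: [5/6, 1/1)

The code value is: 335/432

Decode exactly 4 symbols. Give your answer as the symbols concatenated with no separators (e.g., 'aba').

Step 1: interval [0/1, 1/1), width = 1/1 - 0/1 = 1/1
  'a': [0/1 + 1/1*0/1, 0/1 + 1/1*1/3) = [0/1, 1/3)
  'b': [0/1 + 1/1*1/3, 0/1 + 1/1*5/6) = [1/3, 5/6) <- contains code 335/432
  'c': [0/1 + 1/1*5/6, 0/1 + 1/1*1/1) = [5/6, 1/1)
  emit 'b', narrow to [1/3, 5/6)
Step 2: interval [1/3, 5/6), width = 5/6 - 1/3 = 1/2
  'a': [1/3 + 1/2*0/1, 1/3 + 1/2*1/3) = [1/3, 1/2)
  'b': [1/3 + 1/2*1/3, 1/3 + 1/2*5/6) = [1/2, 3/4)
  'c': [1/3 + 1/2*5/6, 1/3 + 1/2*1/1) = [3/4, 5/6) <- contains code 335/432
  emit 'c', narrow to [3/4, 5/6)
Step 3: interval [3/4, 5/6), width = 5/6 - 3/4 = 1/12
  'a': [3/4 + 1/12*0/1, 3/4 + 1/12*1/3) = [3/4, 7/9) <- contains code 335/432
  'b': [3/4 + 1/12*1/3, 3/4 + 1/12*5/6) = [7/9, 59/72)
  'c': [3/4 + 1/12*5/6, 3/4 + 1/12*1/1) = [59/72, 5/6)
  emit 'a', narrow to [3/4, 7/9)
Step 4: interval [3/4, 7/9), width = 7/9 - 3/4 = 1/36
  'a': [3/4 + 1/36*0/1, 3/4 + 1/36*1/3) = [3/4, 41/54)
  'b': [3/4 + 1/36*1/3, 3/4 + 1/36*5/6) = [41/54, 167/216)
  'c': [3/4 + 1/36*5/6, 3/4 + 1/36*1/1) = [167/216, 7/9) <- contains code 335/432
  emit 'c', narrow to [167/216, 7/9)

Answer: bcac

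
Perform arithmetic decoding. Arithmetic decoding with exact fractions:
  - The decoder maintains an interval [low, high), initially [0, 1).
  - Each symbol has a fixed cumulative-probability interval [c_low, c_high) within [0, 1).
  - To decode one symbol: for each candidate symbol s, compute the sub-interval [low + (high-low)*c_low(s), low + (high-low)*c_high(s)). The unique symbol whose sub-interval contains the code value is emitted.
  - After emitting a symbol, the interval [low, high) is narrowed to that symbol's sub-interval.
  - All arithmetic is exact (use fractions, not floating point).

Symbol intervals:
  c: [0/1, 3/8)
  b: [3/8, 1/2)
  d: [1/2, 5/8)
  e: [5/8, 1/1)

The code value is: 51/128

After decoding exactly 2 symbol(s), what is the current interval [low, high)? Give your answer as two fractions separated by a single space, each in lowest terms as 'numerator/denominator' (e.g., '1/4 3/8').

Answer: 3/8 27/64

Derivation:
Step 1: interval [0/1, 1/1), width = 1/1 - 0/1 = 1/1
  'c': [0/1 + 1/1*0/1, 0/1 + 1/1*3/8) = [0/1, 3/8)
  'b': [0/1 + 1/1*3/8, 0/1 + 1/1*1/2) = [3/8, 1/2) <- contains code 51/128
  'd': [0/1 + 1/1*1/2, 0/1 + 1/1*5/8) = [1/2, 5/8)
  'e': [0/1 + 1/1*5/8, 0/1 + 1/1*1/1) = [5/8, 1/1)
  emit 'b', narrow to [3/8, 1/2)
Step 2: interval [3/8, 1/2), width = 1/2 - 3/8 = 1/8
  'c': [3/8 + 1/8*0/1, 3/8 + 1/8*3/8) = [3/8, 27/64) <- contains code 51/128
  'b': [3/8 + 1/8*3/8, 3/8 + 1/8*1/2) = [27/64, 7/16)
  'd': [3/8 + 1/8*1/2, 3/8 + 1/8*5/8) = [7/16, 29/64)
  'e': [3/8 + 1/8*5/8, 3/8 + 1/8*1/1) = [29/64, 1/2)
  emit 'c', narrow to [3/8, 27/64)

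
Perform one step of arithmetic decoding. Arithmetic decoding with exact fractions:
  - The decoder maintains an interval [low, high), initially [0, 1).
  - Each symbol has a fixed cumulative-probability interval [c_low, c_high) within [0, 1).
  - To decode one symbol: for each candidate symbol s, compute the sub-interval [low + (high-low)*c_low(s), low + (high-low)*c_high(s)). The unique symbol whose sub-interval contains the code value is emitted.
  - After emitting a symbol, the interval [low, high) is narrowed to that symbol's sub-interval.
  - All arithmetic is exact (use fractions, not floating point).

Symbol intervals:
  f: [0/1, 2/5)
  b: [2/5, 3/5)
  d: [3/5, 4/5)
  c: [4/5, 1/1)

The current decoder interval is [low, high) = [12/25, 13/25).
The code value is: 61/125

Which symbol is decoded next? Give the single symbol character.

Answer: f

Derivation:
Interval width = high − low = 13/25 − 12/25 = 1/25
Scaled code = (code − low) / width = (61/125 − 12/25) / 1/25 = 1/5
  f: [0/1, 2/5) ← scaled code falls here ✓
  b: [2/5, 3/5) 
  d: [3/5, 4/5) 
  c: [4/5, 1/1) 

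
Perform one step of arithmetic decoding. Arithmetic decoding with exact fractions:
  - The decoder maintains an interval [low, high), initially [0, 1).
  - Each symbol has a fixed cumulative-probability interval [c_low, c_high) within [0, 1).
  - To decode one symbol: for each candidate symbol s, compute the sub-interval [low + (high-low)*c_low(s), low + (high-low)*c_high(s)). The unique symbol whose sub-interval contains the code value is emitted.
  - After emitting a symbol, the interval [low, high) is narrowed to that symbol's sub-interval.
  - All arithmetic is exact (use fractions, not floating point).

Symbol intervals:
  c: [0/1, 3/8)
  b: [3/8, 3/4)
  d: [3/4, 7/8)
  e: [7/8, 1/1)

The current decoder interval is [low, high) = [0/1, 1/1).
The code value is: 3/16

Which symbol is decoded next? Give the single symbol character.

Answer: c

Derivation:
Interval width = high − low = 1/1 − 0/1 = 1/1
Scaled code = (code − low) / width = (3/16 − 0/1) / 1/1 = 3/16
  c: [0/1, 3/8) ← scaled code falls here ✓
  b: [3/8, 3/4) 
  d: [3/4, 7/8) 
  e: [7/8, 1/1) 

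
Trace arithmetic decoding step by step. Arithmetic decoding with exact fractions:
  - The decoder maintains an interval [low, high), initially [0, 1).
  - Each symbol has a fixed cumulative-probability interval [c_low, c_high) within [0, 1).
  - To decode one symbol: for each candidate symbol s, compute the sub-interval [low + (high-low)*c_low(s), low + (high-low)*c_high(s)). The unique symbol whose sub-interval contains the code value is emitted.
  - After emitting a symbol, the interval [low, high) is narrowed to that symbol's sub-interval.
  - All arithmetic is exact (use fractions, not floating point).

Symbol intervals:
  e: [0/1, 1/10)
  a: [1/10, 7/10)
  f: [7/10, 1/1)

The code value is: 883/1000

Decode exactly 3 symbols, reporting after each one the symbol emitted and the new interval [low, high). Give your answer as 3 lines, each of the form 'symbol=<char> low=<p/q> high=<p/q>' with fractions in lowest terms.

Answer: symbol=f low=7/10 high=1/1
symbol=a low=73/100 high=91/100
symbol=f low=107/125 high=91/100

Derivation:
Step 1: interval [0/1, 1/1), width = 1/1 - 0/1 = 1/1
  'e': [0/1 + 1/1*0/1, 0/1 + 1/1*1/10) = [0/1, 1/10)
  'a': [0/1 + 1/1*1/10, 0/1 + 1/1*7/10) = [1/10, 7/10)
  'f': [0/1 + 1/1*7/10, 0/1 + 1/1*1/1) = [7/10, 1/1) <- contains code 883/1000
  emit 'f', narrow to [7/10, 1/1)
Step 2: interval [7/10, 1/1), width = 1/1 - 7/10 = 3/10
  'e': [7/10 + 3/10*0/1, 7/10 + 3/10*1/10) = [7/10, 73/100)
  'a': [7/10 + 3/10*1/10, 7/10 + 3/10*7/10) = [73/100, 91/100) <- contains code 883/1000
  'f': [7/10 + 3/10*7/10, 7/10 + 3/10*1/1) = [91/100, 1/1)
  emit 'a', narrow to [73/100, 91/100)
Step 3: interval [73/100, 91/100), width = 91/100 - 73/100 = 9/50
  'e': [73/100 + 9/50*0/1, 73/100 + 9/50*1/10) = [73/100, 187/250)
  'a': [73/100 + 9/50*1/10, 73/100 + 9/50*7/10) = [187/250, 107/125)
  'f': [73/100 + 9/50*7/10, 73/100 + 9/50*1/1) = [107/125, 91/100) <- contains code 883/1000
  emit 'f', narrow to [107/125, 91/100)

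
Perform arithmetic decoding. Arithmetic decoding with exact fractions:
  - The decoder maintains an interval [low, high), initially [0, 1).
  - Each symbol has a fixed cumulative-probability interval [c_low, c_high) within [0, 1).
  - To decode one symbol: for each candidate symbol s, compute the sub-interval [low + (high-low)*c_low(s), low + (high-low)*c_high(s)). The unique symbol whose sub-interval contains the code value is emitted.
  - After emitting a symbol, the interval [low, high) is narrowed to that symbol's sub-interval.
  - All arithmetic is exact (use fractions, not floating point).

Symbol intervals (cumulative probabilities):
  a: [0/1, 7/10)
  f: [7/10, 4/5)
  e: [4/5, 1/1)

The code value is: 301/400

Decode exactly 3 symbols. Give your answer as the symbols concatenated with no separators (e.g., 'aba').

Step 1: interval [0/1, 1/1), width = 1/1 - 0/1 = 1/1
  'a': [0/1 + 1/1*0/1, 0/1 + 1/1*7/10) = [0/1, 7/10)
  'f': [0/1 + 1/1*7/10, 0/1 + 1/1*4/5) = [7/10, 4/5) <- contains code 301/400
  'e': [0/1 + 1/1*4/5, 0/1 + 1/1*1/1) = [4/5, 1/1)
  emit 'f', narrow to [7/10, 4/5)
Step 2: interval [7/10, 4/5), width = 4/5 - 7/10 = 1/10
  'a': [7/10 + 1/10*0/1, 7/10 + 1/10*7/10) = [7/10, 77/100) <- contains code 301/400
  'f': [7/10 + 1/10*7/10, 7/10 + 1/10*4/5) = [77/100, 39/50)
  'e': [7/10 + 1/10*4/5, 7/10 + 1/10*1/1) = [39/50, 4/5)
  emit 'a', narrow to [7/10, 77/100)
Step 3: interval [7/10, 77/100), width = 77/100 - 7/10 = 7/100
  'a': [7/10 + 7/100*0/1, 7/10 + 7/100*7/10) = [7/10, 749/1000)
  'f': [7/10 + 7/100*7/10, 7/10 + 7/100*4/5) = [749/1000, 189/250) <- contains code 301/400
  'e': [7/10 + 7/100*4/5, 7/10 + 7/100*1/1) = [189/250, 77/100)
  emit 'f', narrow to [749/1000, 189/250)

Answer: faf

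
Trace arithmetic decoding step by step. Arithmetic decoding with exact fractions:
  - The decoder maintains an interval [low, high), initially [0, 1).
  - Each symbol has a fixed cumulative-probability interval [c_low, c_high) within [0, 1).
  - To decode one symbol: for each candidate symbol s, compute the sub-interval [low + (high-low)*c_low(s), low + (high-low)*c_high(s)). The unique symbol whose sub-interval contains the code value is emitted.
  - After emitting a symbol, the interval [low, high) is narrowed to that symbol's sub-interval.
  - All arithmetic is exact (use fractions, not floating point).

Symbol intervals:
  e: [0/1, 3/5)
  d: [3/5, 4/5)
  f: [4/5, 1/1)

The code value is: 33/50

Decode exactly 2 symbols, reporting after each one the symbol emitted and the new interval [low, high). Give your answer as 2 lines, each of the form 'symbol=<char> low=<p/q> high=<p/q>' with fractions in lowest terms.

Answer: symbol=d low=3/5 high=4/5
symbol=e low=3/5 high=18/25

Derivation:
Step 1: interval [0/1, 1/1), width = 1/1 - 0/1 = 1/1
  'e': [0/1 + 1/1*0/1, 0/1 + 1/1*3/5) = [0/1, 3/5)
  'd': [0/1 + 1/1*3/5, 0/1 + 1/1*4/5) = [3/5, 4/5) <- contains code 33/50
  'f': [0/1 + 1/1*4/5, 0/1 + 1/1*1/1) = [4/5, 1/1)
  emit 'd', narrow to [3/5, 4/5)
Step 2: interval [3/5, 4/5), width = 4/5 - 3/5 = 1/5
  'e': [3/5 + 1/5*0/1, 3/5 + 1/5*3/5) = [3/5, 18/25) <- contains code 33/50
  'd': [3/5 + 1/5*3/5, 3/5 + 1/5*4/5) = [18/25, 19/25)
  'f': [3/5 + 1/5*4/5, 3/5 + 1/5*1/1) = [19/25, 4/5)
  emit 'e', narrow to [3/5, 18/25)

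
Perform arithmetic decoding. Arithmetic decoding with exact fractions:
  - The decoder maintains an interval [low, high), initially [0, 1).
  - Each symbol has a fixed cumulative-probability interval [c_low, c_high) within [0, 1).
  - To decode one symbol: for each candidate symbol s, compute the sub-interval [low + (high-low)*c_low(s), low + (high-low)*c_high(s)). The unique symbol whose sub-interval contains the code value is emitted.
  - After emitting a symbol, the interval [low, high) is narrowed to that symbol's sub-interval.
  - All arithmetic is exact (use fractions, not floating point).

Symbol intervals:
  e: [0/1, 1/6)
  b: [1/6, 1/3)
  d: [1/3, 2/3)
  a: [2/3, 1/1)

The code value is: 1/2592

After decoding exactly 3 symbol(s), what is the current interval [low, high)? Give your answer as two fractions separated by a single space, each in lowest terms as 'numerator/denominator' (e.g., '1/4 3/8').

Step 1: interval [0/1, 1/1), width = 1/1 - 0/1 = 1/1
  'e': [0/1 + 1/1*0/1, 0/1 + 1/1*1/6) = [0/1, 1/6) <- contains code 1/2592
  'b': [0/1 + 1/1*1/6, 0/1 + 1/1*1/3) = [1/6, 1/3)
  'd': [0/1 + 1/1*1/3, 0/1 + 1/1*2/3) = [1/3, 2/3)
  'a': [0/1 + 1/1*2/3, 0/1 + 1/1*1/1) = [2/3, 1/1)
  emit 'e', narrow to [0/1, 1/6)
Step 2: interval [0/1, 1/6), width = 1/6 - 0/1 = 1/6
  'e': [0/1 + 1/6*0/1, 0/1 + 1/6*1/6) = [0/1, 1/36) <- contains code 1/2592
  'b': [0/1 + 1/6*1/6, 0/1 + 1/6*1/3) = [1/36, 1/18)
  'd': [0/1 + 1/6*1/3, 0/1 + 1/6*2/3) = [1/18, 1/9)
  'a': [0/1 + 1/6*2/3, 0/1 + 1/6*1/1) = [1/9, 1/6)
  emit 'e', narrow to [0/1, 1/36)
Step 3: interval [0/1, 1/36), width = 1/36 - 0/1 = 1/36
  'e': [0/1 + 1/36*0/1, 0/1 + 1/36*1/6) = [0/1, 1/216) <- contains code 1/2592
  'b': [0/1 + 1/36*1/6, 0/1 + 1/36*1/3) = [1/216, 1/108)
  'd': [0/1 + 1/36*1/3, 0/1 + 1/36*2/3) = [1/108, 1/54)
  'a': [0/1 + 1/36*2/3, 0/1 + 1/36*1/1) = [1/54, 1/36)
  emit 'e', narrow to [0/1, 1/216)

Answer: 0/1 1/216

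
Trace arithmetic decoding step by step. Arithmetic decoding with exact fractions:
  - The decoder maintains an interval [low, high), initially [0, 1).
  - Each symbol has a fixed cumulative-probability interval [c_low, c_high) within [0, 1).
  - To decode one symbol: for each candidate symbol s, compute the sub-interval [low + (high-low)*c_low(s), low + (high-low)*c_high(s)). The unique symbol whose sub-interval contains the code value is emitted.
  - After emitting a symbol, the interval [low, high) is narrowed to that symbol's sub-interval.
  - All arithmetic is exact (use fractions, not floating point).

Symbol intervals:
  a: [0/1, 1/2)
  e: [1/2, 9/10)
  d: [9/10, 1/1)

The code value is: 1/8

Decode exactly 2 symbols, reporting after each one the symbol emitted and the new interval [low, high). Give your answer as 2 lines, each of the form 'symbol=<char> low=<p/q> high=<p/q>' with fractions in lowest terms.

Step 1: interval [0/1, 1/1), width = 1/1 - 0/1 = 1/1
  'a': [0/1 + 1/1*0/1, 0/1 + 1/1*1/2) = [0/1, 1/2) <- contains code 1/8
  'e': [0/1 + 1/1*1/2, 0/1 + 1/1*9/10) = [1/2, 9/10)
  'd': [0/1 + 1/1*9/10, 0/1 + 1/1*1/1) = [9/10, 1/1)
  emit 'a', narrow to [0/1, 1/2)
Step 2: interval [0/1, 1/2), width = 1/2 - 0/1 = 1/2
  'a': [0/1 + 1/2*0/1, 0/1 + 1/2*1/2) = [0/1, 1/4) <- contains code 1/8
  'e': [0/1 + 1/2*1/2, 0/1 + 1/2*9/10) = [1/4, 9/20)
  'd': [0/1 + 1/2*9/10, 0/1 + 1/2*1/1) = [9/20, 1/2)
  emit 'a', narrow to [0/1, 1/4)

Answer: symbol=a low=0/1 high=1/2
symbol=a low=0/1 high=1/4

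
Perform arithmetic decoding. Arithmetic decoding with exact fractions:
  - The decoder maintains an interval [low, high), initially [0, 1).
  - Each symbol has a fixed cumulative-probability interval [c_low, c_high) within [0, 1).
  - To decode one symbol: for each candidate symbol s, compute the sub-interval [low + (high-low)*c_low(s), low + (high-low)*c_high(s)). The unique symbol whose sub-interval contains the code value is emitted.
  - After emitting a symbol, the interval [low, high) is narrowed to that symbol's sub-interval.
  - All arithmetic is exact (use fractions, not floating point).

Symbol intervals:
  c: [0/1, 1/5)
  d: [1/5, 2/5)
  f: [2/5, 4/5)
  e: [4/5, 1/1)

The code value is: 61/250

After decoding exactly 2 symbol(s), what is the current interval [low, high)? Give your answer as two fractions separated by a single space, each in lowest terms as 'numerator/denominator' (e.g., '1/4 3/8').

Answer: 6/25 7/25

Derivation:
Step 1: interval [0/1, 1/1), width = 1/1 - 0/1 = 1/1
  'c': [0/1 + 1/1*0/1, 0/1 + 1/1*1/5) = [0/1, 1/5)
  'd': [0/1 + 1/1*1/5, 0/1 + 1/1*2/5) = [1/5, 2/5) <- contains code 61/250
  'f': [0/1 + 1/1*2/5, 0/1 + 1/1*4/5) = [2/5, 4/5)
  'e': [0/1 + 1/1*4/5, 0/1 + 1/1*1/1) = [4/5, 1/1)
  emit 'd', narrow to [1/5, 2/5)
Step 2: interval [1/5, 2/5), width = 2/5 - 1/5 = 1/5
  'c': [1/5 + 1/5*0/1, 1/5 + 1/5*1/5) = [1/5, 6/25)
  'd': [1/5 + 1/5*1/5, 1/5 + 1/5*2/5) = [6/25, 7/25) <- contains code 61/250
  'f': [1/5 + 1/5*2/5, 1/5 + 1/5*4/5) = [7/25, 9/25)
  'e': [1/5 + 1/5*4/5, 1/5 + 1/5*1/1) = [9/25, 2/5)
  emit 'd', narrow to [6/25, 7/25)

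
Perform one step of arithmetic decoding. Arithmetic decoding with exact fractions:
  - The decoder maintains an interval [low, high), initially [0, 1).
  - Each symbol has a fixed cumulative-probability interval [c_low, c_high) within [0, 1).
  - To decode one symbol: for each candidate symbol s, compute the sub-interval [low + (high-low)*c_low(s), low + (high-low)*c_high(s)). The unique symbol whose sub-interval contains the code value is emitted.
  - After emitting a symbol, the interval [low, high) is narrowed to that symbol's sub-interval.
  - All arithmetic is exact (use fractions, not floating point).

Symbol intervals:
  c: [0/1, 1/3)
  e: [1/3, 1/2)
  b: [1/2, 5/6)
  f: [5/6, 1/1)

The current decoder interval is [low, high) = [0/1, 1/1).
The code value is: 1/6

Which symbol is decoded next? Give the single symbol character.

Answer: c

Derivation:
Interval width = high − low = 1/1 − 0/1 = 1/1
Scaled code = (code − low) / width = (1/6 − 0/1) / 1/1 = 1/6
  c: [0/1, 1/3) ← scaled code falls here ✓
  e: [1/3, 1/2) 
  b: [1/2, 5/6) 
  f: [5/6, 1/1) 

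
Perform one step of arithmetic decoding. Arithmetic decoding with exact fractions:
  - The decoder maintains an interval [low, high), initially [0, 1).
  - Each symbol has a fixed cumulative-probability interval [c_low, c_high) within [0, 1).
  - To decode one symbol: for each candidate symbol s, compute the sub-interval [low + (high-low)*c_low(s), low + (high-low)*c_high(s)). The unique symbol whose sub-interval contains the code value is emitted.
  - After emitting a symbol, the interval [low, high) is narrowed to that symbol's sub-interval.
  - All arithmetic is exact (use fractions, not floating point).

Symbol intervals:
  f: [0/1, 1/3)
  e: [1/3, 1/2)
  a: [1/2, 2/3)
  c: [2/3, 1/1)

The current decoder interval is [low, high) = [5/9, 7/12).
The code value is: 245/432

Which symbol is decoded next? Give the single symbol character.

Interval width = high − low = 7/12 − 5/9 = 1/36
Scaled code = (code − low) / width = (245/432 − 5/9) / 1/36 = 5/12
  f: [0/1, 1/3) 
  e: [1/3, 1/2) ← scaled code falls here ✓
  a: [1/2, 2/3) 
  c: [2/3, 1/1) 

Answer: e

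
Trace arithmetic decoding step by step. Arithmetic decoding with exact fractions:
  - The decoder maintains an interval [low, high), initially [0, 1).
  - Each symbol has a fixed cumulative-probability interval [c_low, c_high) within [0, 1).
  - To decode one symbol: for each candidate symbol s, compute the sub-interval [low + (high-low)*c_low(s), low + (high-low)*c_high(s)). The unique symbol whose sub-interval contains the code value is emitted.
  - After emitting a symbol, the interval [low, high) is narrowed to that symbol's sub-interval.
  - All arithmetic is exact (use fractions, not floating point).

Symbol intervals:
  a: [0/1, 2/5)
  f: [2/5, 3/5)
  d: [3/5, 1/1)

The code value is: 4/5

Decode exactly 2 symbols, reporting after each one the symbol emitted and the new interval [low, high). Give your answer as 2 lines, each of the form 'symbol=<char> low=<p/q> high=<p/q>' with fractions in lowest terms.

Answer: symbol=d low=3/5 high=1/1
symbol=f low=19/25 high=21/25

Derivation:
Step 1: interval [0/1, 1/1), width = 1/1 - 0/1 = 1/1
  'a': [0/1 + 1/1*0/1, 0/1 + 1/1*2/5) = [0/1, 2/5)
  'f': [0/1 + 1/1*2/5, 0/1 + 1/1*3/5) = [2/5, 3/5)
  'd': [0/1 + 1/1*3/5, 0/1 + 1/1*1/1) = [3/5, 1/1) <- contains code 4/5
  emit 'd', narrow to [3/5, 1/1)
Step 2: interval [3/5, 1/1), width = 1/1 - 3/5 = 2/5
  'a': [3/5 + 2/5*0/1, 3/5 + 2/5*2/5) = [3/5, 19/25)
  'f': [3/5 + 2/5*2/5, 3/5 + 2/5*3/5) = [19/25, 21/25) <- contains code 4/5
  'd': [3/5 + 2/5*3/5, 3/5 + 2/5*1/1) = [21/25, 1/1)
  emit 'f', narrow to [19/25, 21/25)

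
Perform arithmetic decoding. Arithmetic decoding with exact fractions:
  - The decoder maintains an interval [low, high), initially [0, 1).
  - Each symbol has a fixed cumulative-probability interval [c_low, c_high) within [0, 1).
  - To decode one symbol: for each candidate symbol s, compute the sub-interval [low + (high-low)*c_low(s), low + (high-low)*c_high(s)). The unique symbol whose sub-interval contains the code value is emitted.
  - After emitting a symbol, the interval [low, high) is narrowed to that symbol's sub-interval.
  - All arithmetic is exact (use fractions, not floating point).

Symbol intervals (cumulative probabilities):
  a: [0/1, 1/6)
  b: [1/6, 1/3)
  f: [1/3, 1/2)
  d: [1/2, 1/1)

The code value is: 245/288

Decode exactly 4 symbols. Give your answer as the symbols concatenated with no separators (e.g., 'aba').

Step 1: interval [0/1, 1/1), width = 1/1 - 0/1 = 1/1
  'a': [0/1 + 1/1*0/1, 0/1 + 1/1*1/6) = [0/1, 1/6)
  'b': [0/1 + 1/1*1/6, 0/1 + 1/1*1/3) = [1/6, 1/3)
  'f': [0/1 + 1/1*1/3, 0/1 + 1/1*1/2) = [1/3, 1/2)
  'd': [0/1 + 1/1*1/2, 0/1 + 1/1*1/1) = [1/2, 1/1) <- contains code 245/288
  emit 'd', narrow to [1/2, 1/1)
Step 2: interval [1/2, 1/1), width = 1/1 - 1/2 = 1/2
  'a': [1/2 + 1/2*0/1, 1/2 + 1/2*1/6) = [1/2, 7/12)
  'b': [1/2 + 1/2*1/6, 1/2 + 1/2*1/3) = [7/12, 2/3)
  'f': [1/2 + 1/2*1/3, 1/2 + 1/2*1/2) = [2/3, 3/4)
  'd': [1/2 + 1/2*1/2, 1/2 + 1/2*1/1) = [3/4, 1/1) <- contains code 245/288
  emit 'd', narrow to [3/4, 1/1)
Step 3: interval [3/4, 1/1), width = 1/1 - 3/4 = 1/4
  'a': [3/4 + 1/4*0/1, 3/4 + 1/4*1/6) = [3/4, 19/24)
  'b': [3/4 + 1/4*1/6, 3/4 + 1/4*1/3) = [19/24, 5/6)
  'f': [3/4 + 1/4*1/3, 3/4 + 1/4*1/2) = [5/6, 7/8) <- contains code 245/288
  'd': [3/4 + 1/4*1/2, 3/4 + 1/4*1/1) = [7/8, 1/1)
  emit 'f', narrow to [5/6, 7/8)
Step 4: interval [5/6, 7/8), width = 7/8 - 5/6 = 1/24
  'a': [5/6 + 1/24*0/1, 5/6 + 1/24*1/6) = [5/6, 121/144)
  'b': [5/6 + 1/24*1/6, 5/6 + 1/24*1/3) = [121/144, 61/72)
  'f': [5/6 + 1/24*1/3, 5/6 + 1/24*1/2) = [61/72, 41/48) <- contains code 245/288
  'd': [5/6 + 1/24*1/2, 5/6 + 1/24*1/1) = [41/48, 7/8)
  emit 'f', narrow to [61/72, 41/48)

Answer: ddff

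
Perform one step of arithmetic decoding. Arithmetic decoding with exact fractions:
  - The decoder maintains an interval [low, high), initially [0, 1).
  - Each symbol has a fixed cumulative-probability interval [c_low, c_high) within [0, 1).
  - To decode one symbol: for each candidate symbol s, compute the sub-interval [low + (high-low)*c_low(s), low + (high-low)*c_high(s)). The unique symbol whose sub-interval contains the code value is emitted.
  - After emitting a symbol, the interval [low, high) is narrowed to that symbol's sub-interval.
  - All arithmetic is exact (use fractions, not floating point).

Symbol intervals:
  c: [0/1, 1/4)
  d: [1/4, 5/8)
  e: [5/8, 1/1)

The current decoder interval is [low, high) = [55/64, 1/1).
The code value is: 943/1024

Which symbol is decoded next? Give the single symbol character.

Answer: d

Derivation:
Interval width = high − low = 1/1 − 55/64 = 9/64
Scaled code = (code − low) / width = (943/1024 − 55/64) / 9/64 = 7/16
  c: [0/1, 1/4) 
  d: [1/4, 5/8) ← scaled code falls here ✓
  e: [5/8, 1/1) 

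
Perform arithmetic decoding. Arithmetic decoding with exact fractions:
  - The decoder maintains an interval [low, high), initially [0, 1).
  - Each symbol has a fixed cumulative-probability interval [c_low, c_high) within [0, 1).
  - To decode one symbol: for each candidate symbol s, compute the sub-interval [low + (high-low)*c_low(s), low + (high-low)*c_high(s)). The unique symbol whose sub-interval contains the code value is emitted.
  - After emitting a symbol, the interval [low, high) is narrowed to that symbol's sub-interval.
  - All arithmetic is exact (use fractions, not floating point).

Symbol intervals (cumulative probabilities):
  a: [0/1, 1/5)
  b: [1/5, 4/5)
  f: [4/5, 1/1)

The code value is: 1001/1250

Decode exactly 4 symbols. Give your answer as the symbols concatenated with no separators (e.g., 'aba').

Step 1: interval [0/1, 1/1), width = 1/1 - 0/1 = 1/1
  'a': [0/1 + 1/1*0/1, 0/1 + 1/1*1/5) = [0/1, 1/5)
  'b': [0/1 + 1/1*1/5, 0/1 + 1/1*4/5) = [1/5, 4/5)
  'f': [0/1 + 1/1*4/5, 0/1 + 1/1*1/1) = [4/5, 1/1) <- contains code 1001/1250
  emit 'f', narrow to [4/5, 1/1)
Step 2: interval [4/5, 1/1), width = 1/1 - 4/5 = 1/5
  'a': [4/5 + 1/5*0/1, 4/5 + 1/5*1/5) = [4/5, 21/25) <- contains code 1001/1250
  'b': [4/5 + 1/5*1/5, 4/5 + 1/5*4/5) = [21/25, 24/25)
  'f': [4/5 + 1/5*4/5, 4/5 + 1/5*1/1) = [24/25, 1/1)
  emit 'a', narrow to [4/5, 21/25)
Step 3: interval [4/5, 21/25), width = 21/25 - 4/5 = 1/25
  'a': [4/5 + 1/25*0/1, 4/5 + 1/25*1/5) = [4/5, 101/125) <- contains code 1001/1250
  'b': [4/5 + 1/25*1/5, 4/5 + 1/25*4/5) = [101/125, 104/125)
  'f': [4/5 + 1/25*4/5, 4/5 + 1/25*1/1) = [104/125, 21/25)
  emit 'a', narrow to [4/5, 101/125)
Step 4: interval [4/5, 101/125), width = 101/125 - 4/5 = 1/125
  'a': [4/5 + 1/125*0/1, 4/5 + 1/125*1/5) = [4/5, 501/625) <- contains code 1001/1250
  'b': [4/5 + 1/125*1/5, 4/5 + 1/125*4/5) = [501/625, 504/625)
  'f': [4/5 + 1/125*4/5, 4/5 + 1/125*1/1) = [504/625, 101/125)
  emit 'a', narrow to [4/5, 501/625)

Answer: faaa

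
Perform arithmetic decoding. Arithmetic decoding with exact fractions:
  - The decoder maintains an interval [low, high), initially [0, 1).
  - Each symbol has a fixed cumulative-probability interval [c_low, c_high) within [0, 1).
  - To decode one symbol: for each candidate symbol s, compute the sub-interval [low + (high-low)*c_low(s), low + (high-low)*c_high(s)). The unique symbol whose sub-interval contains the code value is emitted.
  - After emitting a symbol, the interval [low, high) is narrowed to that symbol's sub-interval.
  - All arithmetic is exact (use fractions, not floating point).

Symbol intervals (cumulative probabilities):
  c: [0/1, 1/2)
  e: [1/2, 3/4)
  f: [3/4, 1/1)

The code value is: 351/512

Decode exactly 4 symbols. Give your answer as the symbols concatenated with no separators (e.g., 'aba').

Answer: eeff

Derivation:
Step 1: interval [0/1, 1/1), width = 1/1 - 0/1 = 1/1
  'c': [0/1 + 1/1*0/1, 0/1 + 1/1*1/2) = [0/1, 1/2)
  'e': [0/1 + 1/1*1/2, 0/1 + 1/1*3/4) = [1/2, 3/4) <- contains code 351/512
  'f': [0/1 + 1/1*3/4, 0/1 + 1/1*1/1) = [3/4, 1/1)
  emit 'e', narrow to [1/2, 3/4)
Step 2: interval [1/2, 3/4), width = 3/4 - 1/2 = 1/4
  'c': [1/2 + 1/4*0/1, 1/2 + 1/4*1/2) = [1/2, 5/8)
  'e': [1/2 + 1/4*1/2, 1/2 + 1/4*3/4) = [5/8, 11/16) <- contains code 351/512
  'f': [1/2 + 1/4*3/4, 1/2 + 1/4*1/1) = [11/16, 3/4)
  emit 'e', narrow to [5/8, 11/16)
Step 3: interval [5/8, 11/16), width = 11/16 - 5/8 = 1/16
  'c': [5/8 + 1/16*0/1, 5/8 + 1/16*1/2) = [5/8, 21/32)
  'e': [5/8 + 1/16*1/2, 5/8 + 1/16*3/4) = [21/32, 43/64)
  'f': [5/8 + 1/16*3/4, 5/8 + 1/16*1/1) = [43/64, 11/16) <- contains code 351/512
  emit 'f', narrow to [43/64, 11/16)
Step 4: interval [43/64, 11/16), width = 11/16 - 43/64 = 1/64
  'c': [43/64 + 1/64*0/1, 43/64 + 1/64*1/2) = [43/64, 87/128)
  'e': [43/64 + 1/64*1/2, 43/64 + 1/64*3/4) = [87/128, 175/256)
  'f': [43/64 + 1/64*3/4, 43/64 + 1/64*1/1) = [175/256, 11/16) <- contains code 351/512
  emit 'f', narrow to [175/256, 11/16)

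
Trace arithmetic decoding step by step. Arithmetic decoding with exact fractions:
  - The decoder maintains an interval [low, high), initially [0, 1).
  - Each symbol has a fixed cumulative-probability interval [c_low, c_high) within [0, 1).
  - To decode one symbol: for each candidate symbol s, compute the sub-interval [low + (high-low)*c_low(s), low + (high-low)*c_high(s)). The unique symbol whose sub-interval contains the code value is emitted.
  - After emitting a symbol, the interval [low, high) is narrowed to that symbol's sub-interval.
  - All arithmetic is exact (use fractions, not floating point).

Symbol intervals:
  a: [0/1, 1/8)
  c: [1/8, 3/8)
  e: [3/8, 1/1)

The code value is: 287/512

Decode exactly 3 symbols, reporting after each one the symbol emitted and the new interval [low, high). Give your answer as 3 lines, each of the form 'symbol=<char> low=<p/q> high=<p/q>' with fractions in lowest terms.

Answer: symbol=e low=3/8 high=1/1
symbol=c low=29/64 high=39/64
symbol=e low=131/256 high=39/64

Derivation:
Step 1: interval [0/1, 1/1), width = 1/1 - 0/1 = 1/1
  'a': [0/1 + 1/1*0/1, 0/1 + 1/1*1/8) = [0/1, 1/8)
  'c': [0/1 + 1/1*1/8, 0/1 + 1/1*3/8) = [1/8, 3/8)
  'e': [0/1 + 1/1*3/8, 0/1 + 1/1*1/1) = [3/8, 1/1) <- contains code 287/512
  emit 'e', narrow to [3/8, 1/1)
Step 2: interval [3/8, 1/1), width = 1/1 - 3/8 = 5/8
  'a': [3/8 + 5/8*0/1, 3/8 + 5/8*1/8) = [3/8, 29/64)
  'c': [3/8 + 5/8*1/8, 3/8 + 5/8*3/8) = [29/64, 39/64) <- contains code 287/512
  'e': [3/8 + 5/8*3/8, 3/8 + 5/8*1/1) = [39/64, 1/1)
  emit 'c', narrow to [29/64, 39/64)
Step 3: interval [29/64, 39/64), width = 39/64 - 29/64 = 5/32
  'a': [29/64 + 5/32*0/1, 29/64 + 5/32*1/8) = [29/64, 121/256)
  'c': [29/64 + 5/32*1/8, 29/64 + 5/32*3/8) = [121/256, 131/256)
  'e': [29/64 + 5/32*3/8, 29/64 + 5/32*1/1) = [131/256, 39/64) <- contains code 287/512
  emit 'e', narrow to [131/256, 39/64)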